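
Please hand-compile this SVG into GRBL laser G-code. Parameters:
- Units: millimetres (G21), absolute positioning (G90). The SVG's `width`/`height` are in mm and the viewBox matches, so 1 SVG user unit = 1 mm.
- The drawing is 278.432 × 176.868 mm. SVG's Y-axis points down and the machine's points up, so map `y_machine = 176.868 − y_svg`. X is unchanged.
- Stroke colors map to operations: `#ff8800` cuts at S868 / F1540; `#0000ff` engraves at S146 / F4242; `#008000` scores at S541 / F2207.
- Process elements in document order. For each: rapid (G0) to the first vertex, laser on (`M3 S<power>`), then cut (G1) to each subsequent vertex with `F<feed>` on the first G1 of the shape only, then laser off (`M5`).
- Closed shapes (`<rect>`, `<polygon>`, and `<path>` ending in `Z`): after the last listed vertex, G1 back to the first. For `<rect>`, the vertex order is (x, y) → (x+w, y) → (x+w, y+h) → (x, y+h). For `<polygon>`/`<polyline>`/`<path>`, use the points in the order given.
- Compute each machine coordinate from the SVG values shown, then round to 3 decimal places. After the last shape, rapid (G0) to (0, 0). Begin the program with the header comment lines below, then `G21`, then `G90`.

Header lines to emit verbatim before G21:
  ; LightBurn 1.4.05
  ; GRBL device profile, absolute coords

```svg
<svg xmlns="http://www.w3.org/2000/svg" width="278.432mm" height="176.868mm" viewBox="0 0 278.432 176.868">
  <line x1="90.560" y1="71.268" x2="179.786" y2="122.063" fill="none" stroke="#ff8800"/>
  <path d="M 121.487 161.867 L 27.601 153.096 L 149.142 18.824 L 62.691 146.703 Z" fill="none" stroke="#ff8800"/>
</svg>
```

; LightBurn 1.4.05
; GRBL device profile, absolute coords
G21
G90
G0 X90.560 Y105.600
M3 S868
G1 X179.786 Y54.805 F1540
M5
G0 X121.487 Y15.001
M3 S868
G1 X27.601 Y23.772 F1540
G1 X149.142 Y158.044
G1 X62.691 Y30.165
G1 X121.487 Y15.001
M5
G0 X0.000 Y0.000

Since the viewBox matches the mm dimensions, user units are millimetres directly. The only transform is the Y-flip y_m = 176.868 − y_svg.

Shape 1 is a line segment drawn with `<line>`. Its stroke #ff8800 means cut at S868, F1540. After flipping Y the toolpath is (90.560,105.600) → (179.786,54.805).

Shape 2 is a closed polygon drawn with `<path>`. Its stroke #ff8800 means cut at S868, F1540. After flipping Y the toolpath is (121.487,15.001) → (27.601,23.772) → (149.142,158.044) → (62.691,30.165) → (121.487,15.001), returning to the start.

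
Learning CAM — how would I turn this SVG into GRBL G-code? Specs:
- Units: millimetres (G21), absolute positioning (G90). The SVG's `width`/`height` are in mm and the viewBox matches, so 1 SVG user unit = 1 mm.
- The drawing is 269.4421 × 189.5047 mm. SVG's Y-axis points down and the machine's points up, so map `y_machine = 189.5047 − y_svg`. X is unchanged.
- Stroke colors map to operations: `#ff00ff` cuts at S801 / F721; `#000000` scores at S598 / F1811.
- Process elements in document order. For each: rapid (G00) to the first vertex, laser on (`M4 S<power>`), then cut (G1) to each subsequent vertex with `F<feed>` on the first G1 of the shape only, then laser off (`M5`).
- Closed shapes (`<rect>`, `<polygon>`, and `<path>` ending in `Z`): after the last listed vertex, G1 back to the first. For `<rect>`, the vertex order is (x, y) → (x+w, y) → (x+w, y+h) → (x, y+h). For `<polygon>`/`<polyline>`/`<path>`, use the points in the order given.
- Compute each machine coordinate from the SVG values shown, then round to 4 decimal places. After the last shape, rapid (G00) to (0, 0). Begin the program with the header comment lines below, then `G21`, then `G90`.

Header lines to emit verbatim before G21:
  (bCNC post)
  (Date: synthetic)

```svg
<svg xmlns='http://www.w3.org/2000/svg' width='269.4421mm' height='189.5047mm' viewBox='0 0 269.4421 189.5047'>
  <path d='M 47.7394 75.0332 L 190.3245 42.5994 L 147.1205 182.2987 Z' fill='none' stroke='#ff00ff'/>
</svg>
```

(bCNC post)
(Date: synthetic)
G21
G90
G00 X47.7394 Y114.4715
M4 S801
G1 X190.3245 Y146.9053 F721
G1 X147.1205 Y7.2060
G1 X47.7394 Y114.4715
M5
G00 X0.0000 Y0.0000

1 u = 1 mm; y_m = 189.5047 − y.

[1] `<path>` regular polygon, #ff00ff→cut S801 F721: (47.7394,114.4715) → (190.3245,146.9053) → (147.1205,7.2060) → (47.7394,114.4715) (closed)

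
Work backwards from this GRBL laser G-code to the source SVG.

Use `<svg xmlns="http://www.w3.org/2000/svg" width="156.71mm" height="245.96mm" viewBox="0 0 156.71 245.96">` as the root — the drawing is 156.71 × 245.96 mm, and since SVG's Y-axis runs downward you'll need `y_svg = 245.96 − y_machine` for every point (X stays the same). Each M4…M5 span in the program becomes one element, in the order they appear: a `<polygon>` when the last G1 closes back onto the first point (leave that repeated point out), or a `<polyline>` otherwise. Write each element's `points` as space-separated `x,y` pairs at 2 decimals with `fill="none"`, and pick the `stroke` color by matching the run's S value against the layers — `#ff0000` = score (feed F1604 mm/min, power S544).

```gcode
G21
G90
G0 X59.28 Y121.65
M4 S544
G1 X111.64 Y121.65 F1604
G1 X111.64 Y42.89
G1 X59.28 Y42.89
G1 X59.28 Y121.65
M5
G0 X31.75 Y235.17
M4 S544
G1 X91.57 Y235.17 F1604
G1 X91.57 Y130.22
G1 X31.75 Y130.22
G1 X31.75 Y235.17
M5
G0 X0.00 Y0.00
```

y_svg = 245.96 − y_m. Every run uses S544, so all elements get stroke `#ff0000` (score).

[1] closed run; points: 59.28,124.31 111.64,124.31 111.64,203.07 59.28,203.07

[2] closed run; points: 31.75,10.79 91.57,10.79 91.57,115.74 31.75,115.74

<svg xmlns="http://www.w3.org/2000/svg" width="156.71mm" height="245.96mm" viewBox="0 0 156.71 245.96">
  <polygon points="59.28,124.31 111.64,124.31 111.64,203.07 59.28,203.07" fill="none" stroke="#ff0000"/>
  <polygon points="31.75,10.79 91.57,10.79 91.57,115.74 31.75,115.74" fill="none" stroke="#ff0000"/>
</svg>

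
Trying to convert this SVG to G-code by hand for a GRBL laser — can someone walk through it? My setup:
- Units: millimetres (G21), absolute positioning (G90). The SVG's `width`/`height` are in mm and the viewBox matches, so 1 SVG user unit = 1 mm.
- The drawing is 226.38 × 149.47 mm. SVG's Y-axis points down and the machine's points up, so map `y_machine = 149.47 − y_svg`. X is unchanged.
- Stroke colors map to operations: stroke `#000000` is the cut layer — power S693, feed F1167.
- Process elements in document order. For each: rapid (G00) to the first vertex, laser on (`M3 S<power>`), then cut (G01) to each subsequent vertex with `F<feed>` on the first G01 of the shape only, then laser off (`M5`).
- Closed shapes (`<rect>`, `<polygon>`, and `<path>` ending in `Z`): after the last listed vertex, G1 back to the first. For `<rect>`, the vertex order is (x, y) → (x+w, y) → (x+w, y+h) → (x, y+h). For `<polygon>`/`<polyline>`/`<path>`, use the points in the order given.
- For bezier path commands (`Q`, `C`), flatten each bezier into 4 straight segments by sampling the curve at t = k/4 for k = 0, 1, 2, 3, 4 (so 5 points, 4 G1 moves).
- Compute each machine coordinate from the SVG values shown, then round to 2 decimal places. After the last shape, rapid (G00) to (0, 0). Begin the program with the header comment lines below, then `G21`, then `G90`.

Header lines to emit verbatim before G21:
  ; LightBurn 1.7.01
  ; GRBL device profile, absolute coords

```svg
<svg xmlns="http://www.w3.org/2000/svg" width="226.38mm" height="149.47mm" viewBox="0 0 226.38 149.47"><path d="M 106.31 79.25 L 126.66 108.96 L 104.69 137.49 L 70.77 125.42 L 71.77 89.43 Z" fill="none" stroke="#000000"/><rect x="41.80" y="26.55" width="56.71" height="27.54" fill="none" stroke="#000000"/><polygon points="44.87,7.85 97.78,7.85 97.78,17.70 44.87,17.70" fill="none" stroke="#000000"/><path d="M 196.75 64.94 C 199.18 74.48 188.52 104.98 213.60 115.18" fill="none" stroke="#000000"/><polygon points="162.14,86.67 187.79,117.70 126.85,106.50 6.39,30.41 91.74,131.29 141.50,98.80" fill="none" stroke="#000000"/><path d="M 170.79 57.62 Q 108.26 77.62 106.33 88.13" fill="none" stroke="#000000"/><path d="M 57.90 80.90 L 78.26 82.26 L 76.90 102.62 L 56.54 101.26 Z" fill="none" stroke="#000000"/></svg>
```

; LightBurn 1.7.01
; GRBL device profile, absolute coords
G21
G90
G00 X106.31 Y70.22
M3 S693
G01 X126.66 Y40.51 F1167
G01 X104.69 Y11.98
G01 X70.77 Y24.05
G01 X71.77 Y60.04
G01 X106.31 Y70.22
M5
G00 X41.80 Y122.92
M3 S693
G01 X98.51 Y122.92 F1167
G01 X98.51 Y95.38
G01 X41.80 Y95.38
G01 X41.80 Y122.92
M5
G00 X44.87 Y141.62
M3 S693
G01 X97.78 Y141.62 F1167
G01 X97.78 Y131.77
G01 X44.87 Y131.77
G01 X44.87 Y141.62
M5
G00 X196.75 Y84.53
M3 S693
G01 X196.88 Y74.09 F1167
G01 X196.68 Y59.66
G01 X200.73 Y45.10
G01 X213.60 Y34.29
M5
G00 X162.14 Y62.80
M3 S693
G01 X187.79 Y31.77 F1167
G01 X126.85 Y42.97
G01 X6.39 Y119.06
G01 X91.74 Y18.18
G01 X141.50 Y50.67
G01 X162.14 Y62.80
M5
G00 X170.79 Y91.85
M3 S693
G01 X143.31 Y82.44 F1167
G01 X123.41 Y74.22
G01 X111.08 Y67.19
G01 X106.33 Y61.34
M5
G00 X57.90 Y68.57
M3 S693
G01 X78.26 Y67.21 F1167
G01 X76.90 Y46.85
G01 X56.54 Y48.21
G01 X57.90 Y68.57
M5
G00 X0.00 Y0.00

1 u = 1 mm; y_m = 149.47 − y.

[1] `<path>` regular polygon, #000000→cut S693 F1167: (106.31,70.22) → (126.66,40.51) → (104.69,11.98) → (70.77,24.05) → (71.77,60.04) → (106.31,70.22) (closed)

[2] `<rect>` rectangle, #000000→cut S693 F1167: (41.80,122.92) → (98.51,122.92) → (98.51,95.38) → (41.80,95.38) → (41.80,122.92) (closed)

[3] `<polygon>` rectangle, #000000→cut S693 F1167: (44.87,141.62) → (97.78,141.62) → (97.78,131.77) → (44.87,131.77) → (44.87,141.62) (closed)

[4] `<path>` cubic bezier, #000000→cut S693 F1167: (196.75,84.53) → (196.88,74.09) → (196.68,59.66) → (200.73,45.10) → (213.60,34.29)

[5] `<polygon>` closed polygon, #000000→cut S693 F1167: (162.14,62.80) → (187.79,31.77) → (126.85,42.97) → (6.39,119.06) → (91.74,18.18) → (141.50,50.67) → (162.14,62.80) (closed)

[6] `<path>` quadratic bezier, #000000→cut S693 F1167: (170.79,91.85) → (143.31,82.44) → (123.41,74.22) → (111.08,67.19) → (106.33,61.34)

[7] `<path>` regular polygon, #000000→cut S693 F1167: (57.90,68.57) → (78.26,67.21) → (76.90,46.85) → (56.54,48.21) → (57.90,68.57) (closed)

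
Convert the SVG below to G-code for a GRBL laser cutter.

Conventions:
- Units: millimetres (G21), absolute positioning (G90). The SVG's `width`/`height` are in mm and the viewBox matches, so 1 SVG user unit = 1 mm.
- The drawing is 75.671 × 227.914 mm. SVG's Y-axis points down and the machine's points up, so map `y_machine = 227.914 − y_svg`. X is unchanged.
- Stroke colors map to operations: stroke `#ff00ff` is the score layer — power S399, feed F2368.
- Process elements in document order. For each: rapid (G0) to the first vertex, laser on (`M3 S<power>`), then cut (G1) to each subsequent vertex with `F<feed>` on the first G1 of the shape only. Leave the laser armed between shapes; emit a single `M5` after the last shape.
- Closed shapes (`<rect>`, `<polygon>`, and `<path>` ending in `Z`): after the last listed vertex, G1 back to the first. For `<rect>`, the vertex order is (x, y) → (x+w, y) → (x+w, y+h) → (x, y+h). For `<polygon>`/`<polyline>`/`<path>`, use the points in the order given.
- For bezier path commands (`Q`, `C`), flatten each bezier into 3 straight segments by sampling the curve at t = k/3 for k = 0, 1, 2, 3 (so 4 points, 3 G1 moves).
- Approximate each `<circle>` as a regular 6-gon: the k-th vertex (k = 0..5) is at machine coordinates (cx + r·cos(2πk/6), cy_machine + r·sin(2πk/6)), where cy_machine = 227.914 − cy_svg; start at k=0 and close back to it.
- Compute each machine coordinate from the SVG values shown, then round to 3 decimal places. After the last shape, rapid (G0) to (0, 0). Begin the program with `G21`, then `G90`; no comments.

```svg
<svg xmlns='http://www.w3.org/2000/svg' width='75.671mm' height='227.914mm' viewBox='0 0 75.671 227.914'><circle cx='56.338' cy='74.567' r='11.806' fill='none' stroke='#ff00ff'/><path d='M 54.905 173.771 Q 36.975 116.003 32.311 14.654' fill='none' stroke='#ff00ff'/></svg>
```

G21
G90
G0 X68.144 Y153.347
M3 S399
G1 X62.241 Y163.571 F2368
G1 X50.435 Y163.571
G1 X44.532 Y153.347
G1 X50.435 Y143.123
G1 X62.241 Y143.123
G1 X68.144 Y153.347
G0 X54.905 Y54.143
M3 S399
G1 X44.426 Y97.497 F2368
G1 X36.894 Y150.536
G1 X32.311 Y213.260
M5
G0 X0.000 Y0.000

viewBox `0 0 75.671 227.914` with mm width/height → 1 unit = 1 mm. Flip: y_m = 227.914 − y_svg.

**Shape 1** — `<circle>` circle, stroke `#ff00ff` → score (S399, F2368). Machine vertices: (68.144,153.347) → (62.241,163.571) → (50.435,163.571) → (44.532,153.347) → (50.435,143.123) → (62.241,143.123) → (68.144,153.347). Closed: final G1 returns to the first vertex.

**Shape 2** — `<path>` quadratic bezier, stroke `#ff00ff` → score (S399, F2368). Control points (SVG): P0=(54.905,173.771), P1=(36.975,116.003), P2=(32.311,14.654); sampled at t=k/3. Machine vertices: (54.905,54.143) → (44.426,97.497) → (36.894,150.536) → (32.311,213.260). Open path.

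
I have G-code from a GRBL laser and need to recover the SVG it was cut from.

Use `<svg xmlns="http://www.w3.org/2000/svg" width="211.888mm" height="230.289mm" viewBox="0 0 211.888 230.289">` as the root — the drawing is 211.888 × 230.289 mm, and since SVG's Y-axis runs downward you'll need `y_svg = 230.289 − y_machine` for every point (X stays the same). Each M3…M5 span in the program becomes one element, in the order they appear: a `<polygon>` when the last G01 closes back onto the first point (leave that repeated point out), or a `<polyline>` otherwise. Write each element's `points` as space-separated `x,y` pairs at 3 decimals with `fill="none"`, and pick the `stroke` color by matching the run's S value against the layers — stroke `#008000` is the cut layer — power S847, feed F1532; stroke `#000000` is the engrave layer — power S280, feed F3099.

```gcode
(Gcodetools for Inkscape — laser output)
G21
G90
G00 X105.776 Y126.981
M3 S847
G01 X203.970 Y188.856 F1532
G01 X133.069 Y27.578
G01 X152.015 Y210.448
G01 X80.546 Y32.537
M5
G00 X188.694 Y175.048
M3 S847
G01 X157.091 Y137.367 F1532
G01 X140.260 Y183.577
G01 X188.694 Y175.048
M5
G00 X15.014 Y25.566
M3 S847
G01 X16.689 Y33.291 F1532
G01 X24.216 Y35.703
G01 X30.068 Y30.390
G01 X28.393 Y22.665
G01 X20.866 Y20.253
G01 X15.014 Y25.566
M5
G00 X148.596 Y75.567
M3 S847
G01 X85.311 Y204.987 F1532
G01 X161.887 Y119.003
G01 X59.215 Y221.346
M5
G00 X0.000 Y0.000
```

<svg xmlns="http://www.w3.org/2000/svg" width="211.888mm" height="230.289mm" viewBox="0 0 211.888 230.289">
  <polyline points="105.776,103.308 203.970,41.433 133.069,202.711 152.015,19.841 80.546,197.752" fill="none" stroke="#008000"/>
  <polygon points="188.694,55.241 157.091,92.922 140.260,46.712" fill="none" stroke="#008000"/>
  <polygon points="15.014,204.723 16.689,196.998 24.216,194.586 30.068,199.899 28.393,207.624 20.866,210.036" fill="none" stroke="#008000"/>
  <polyline points="148.596,154.722 85.311,25.302 161.887,111.286 59.215,8.943" fill="none" stroke="#008000"/>
</svg>

Machine Y-up, SVG Y-down with viewBox height 230.289, so y_svg = 230.289 − y_machine; X carries over. Every run uses S847, so all elements get stroke `#008000` (cut).

Run 1: The run is open, so emit a `<polyline>` with points (Y-flipped): 105.776,103.308 203.970,41.433 133.069,202.711 152.015,19.841 80.546,197.752.

Run 2: The run returns to its start, so emit a `<polygon>` with points (Y-flipped): 188.694,55.241 157.091,92.922 140.260,46.712.

Run 3: The run returns to its start, so emit a `<polygon>` with points (Y-flipped): 15.014,204.723 16.689,196.998 24.216,194.586 30.068,199.899 28.393,207.624 20.866,210.036.

Run 4: The run is open, so emit a `<polyline>` with points (Y-flipped): 148.596,154.722 85.311,25.302 161.887,111.286 59.215,8.943.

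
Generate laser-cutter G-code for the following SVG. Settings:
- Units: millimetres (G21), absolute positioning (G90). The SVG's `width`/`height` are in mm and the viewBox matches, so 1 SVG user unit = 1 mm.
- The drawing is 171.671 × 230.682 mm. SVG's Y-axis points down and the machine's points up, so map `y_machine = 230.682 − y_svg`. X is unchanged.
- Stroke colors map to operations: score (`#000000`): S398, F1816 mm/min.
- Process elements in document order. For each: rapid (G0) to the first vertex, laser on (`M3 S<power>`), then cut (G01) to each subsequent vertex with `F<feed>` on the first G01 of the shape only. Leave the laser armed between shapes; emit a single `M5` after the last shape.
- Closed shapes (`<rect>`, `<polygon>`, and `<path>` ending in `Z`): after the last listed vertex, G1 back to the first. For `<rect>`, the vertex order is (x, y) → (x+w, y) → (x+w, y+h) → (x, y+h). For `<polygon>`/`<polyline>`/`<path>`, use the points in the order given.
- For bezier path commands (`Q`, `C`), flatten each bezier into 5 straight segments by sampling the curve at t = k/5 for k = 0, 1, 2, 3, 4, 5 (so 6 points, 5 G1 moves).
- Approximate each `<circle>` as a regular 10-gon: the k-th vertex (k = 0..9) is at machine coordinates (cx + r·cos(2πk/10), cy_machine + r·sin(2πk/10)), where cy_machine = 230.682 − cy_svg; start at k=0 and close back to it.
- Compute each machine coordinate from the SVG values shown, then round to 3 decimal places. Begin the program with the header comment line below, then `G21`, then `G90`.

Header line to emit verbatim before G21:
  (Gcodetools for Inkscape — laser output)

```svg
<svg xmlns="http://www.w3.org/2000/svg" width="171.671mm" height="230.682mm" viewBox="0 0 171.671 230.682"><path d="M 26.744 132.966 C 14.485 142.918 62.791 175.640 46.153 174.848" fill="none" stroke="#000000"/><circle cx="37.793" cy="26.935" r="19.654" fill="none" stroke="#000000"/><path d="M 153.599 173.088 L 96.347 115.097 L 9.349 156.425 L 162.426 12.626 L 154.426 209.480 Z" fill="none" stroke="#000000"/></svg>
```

(Gcodetools for Inkscape — laser output)
G21
G90
G0 X26.744 Y97.716
M3 S398
G01 X25.652 Y89.463 F1816
G01 X33.072 Y78.446
G01 X42.978 Y67.368
G01 X49.347 Y58.930
G01 X46.153 Y55.834
G0 X57.447 Y203.747
M3 S398
G01 X53.693 Y215.299 F1816
G01 X43.866 Y222.439
G01 X31.720 Y222.439
G01 X21.893 Y215.299
G01 X18.139 Y203.747
G01 X21.893 Y192.195
G01 X31.720 Y185.055
G01 X43.866 Y185.055
G01 X53.693 Y192.195
G01 X57.447 Y203.747
G0 X153.599 Y57.594
M3 S398
G01 X96.347 Y115.585 F1816
G01 X9.349 Y74.257
G01 X162.426 Y218.056
G01 X154.426 Y21.202
G01 X153.599 Y57.594
M5

1 u = 1 mm; y_m = 230.682 − y.

[1] `<path>` cubic bezier, #000000→score S398 F1816: (26.744,97.716) → (25.652,89.463) → (33.072,78.446) → (42.978,67.368) → (49.347,58.930) → (46.153,55.834)

[2] `<circle>` circle, #000000→score S398 F1816: (57.447,203.747) → (53.693,215.299) → (43.866,222.439) → (31.720,222.439) → (21.893,215.299) → (18.139,203.747) → (21.893,192.195) → (31.720,185.055) → (43.866,185.055) → (53.693,192.195) → (57.447,203.747) (closed)

[3] `<path>` closed polygon, #000000→score S398 F1816: (153.599,57.594) → (96.347,115.585) → (9.349,74.257) → (162.426,218.056) → (154.426,21.202) → (153.599,57.594) (closed)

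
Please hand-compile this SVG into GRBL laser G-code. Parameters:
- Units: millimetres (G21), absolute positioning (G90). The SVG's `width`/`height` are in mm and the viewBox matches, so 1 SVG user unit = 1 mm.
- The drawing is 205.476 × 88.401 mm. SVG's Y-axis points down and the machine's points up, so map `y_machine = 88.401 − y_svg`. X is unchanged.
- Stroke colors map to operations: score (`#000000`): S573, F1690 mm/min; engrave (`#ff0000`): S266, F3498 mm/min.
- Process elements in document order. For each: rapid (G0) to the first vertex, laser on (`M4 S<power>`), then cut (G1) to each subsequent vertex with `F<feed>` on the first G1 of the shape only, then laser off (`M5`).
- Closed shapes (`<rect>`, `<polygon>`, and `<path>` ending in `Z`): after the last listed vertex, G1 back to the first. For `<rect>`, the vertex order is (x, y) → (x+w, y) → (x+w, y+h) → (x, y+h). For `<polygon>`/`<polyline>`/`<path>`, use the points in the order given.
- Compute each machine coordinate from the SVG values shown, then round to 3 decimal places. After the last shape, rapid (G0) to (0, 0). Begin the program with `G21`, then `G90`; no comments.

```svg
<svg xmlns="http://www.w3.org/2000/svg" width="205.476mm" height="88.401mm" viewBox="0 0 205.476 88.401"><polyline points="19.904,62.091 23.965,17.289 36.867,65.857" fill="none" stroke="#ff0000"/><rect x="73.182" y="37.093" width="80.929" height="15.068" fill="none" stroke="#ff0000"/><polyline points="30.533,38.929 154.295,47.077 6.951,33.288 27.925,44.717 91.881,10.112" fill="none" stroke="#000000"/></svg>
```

Since the viewBox matches the mm dimensions, user units are millimetres directly. The only transform is the Y-flip y_m = 88.401 − y_svg.

Shape 1 is a open polyline drawn with `<polyline>`. Its stroke #ff0000 means engrave at S266, F3498. After flipping Y the toolpath is (19.904,26.310) → (23.965,71.112) → (36.867,22.544).

Shape 2 is a rectangle drawn with `<rect>`. Its stroke #ff0000 means engrave at S266, F3498. After flipping Y the toolpath is (73.182,51.308) → (154.111,51.308) → (154.111,36.240) → (73.182,36.240) → (73.182,51.308), returning to the start.

Shape 3 is a open polyline drawn with `<polyline>`. Its stroke #000000 means score at S573, F1690. After flipping Y the toolpath is (30.533,49.472) → (154.295,41.324) → (6.951,55.113) → (27.925,43.684) → (91.881,78.289).

G21
G90
G0 X19.904 Y26.310
M4 S266
G1 X23.965 Y71.112 F3498
G1 X36.867 Y22.544
M5
G0 X73.182 Y51.308
M4 S266
G1 X154.111 Y51.308 F3498
G1 X154.111 Y36.240
G1 X73.182 Y36.240
G1 X73.182 Y51.308
M5
G0 X30.533 Y49.472
M4 S573
G1 X154.295 Y41.324 F1690
G1 X6.951 Y55.113
G1 X27.925 Y43.684
G1 X91.881 Y78.289
M5
G0 X0.000 Y0.000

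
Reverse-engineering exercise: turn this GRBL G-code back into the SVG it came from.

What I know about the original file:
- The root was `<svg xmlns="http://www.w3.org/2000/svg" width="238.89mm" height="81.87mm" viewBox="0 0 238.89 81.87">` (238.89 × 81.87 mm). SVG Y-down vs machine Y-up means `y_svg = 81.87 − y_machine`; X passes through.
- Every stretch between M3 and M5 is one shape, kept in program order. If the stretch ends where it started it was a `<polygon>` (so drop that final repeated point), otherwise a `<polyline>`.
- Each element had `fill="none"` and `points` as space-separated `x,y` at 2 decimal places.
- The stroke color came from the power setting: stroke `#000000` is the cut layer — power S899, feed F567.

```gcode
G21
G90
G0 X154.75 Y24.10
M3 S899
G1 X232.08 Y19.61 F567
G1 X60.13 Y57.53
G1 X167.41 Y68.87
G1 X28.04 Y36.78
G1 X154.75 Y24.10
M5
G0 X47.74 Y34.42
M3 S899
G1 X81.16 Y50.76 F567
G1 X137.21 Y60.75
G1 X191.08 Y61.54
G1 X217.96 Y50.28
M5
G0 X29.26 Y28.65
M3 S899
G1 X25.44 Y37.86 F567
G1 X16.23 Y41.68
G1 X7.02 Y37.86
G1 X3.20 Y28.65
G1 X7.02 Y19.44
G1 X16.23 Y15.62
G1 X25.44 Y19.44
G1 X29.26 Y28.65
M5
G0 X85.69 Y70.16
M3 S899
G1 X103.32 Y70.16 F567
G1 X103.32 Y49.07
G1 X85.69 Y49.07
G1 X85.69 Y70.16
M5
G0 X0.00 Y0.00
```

y_svg = 81.87 − y_m. Every run uses S899, so all elements get stroke `#000000` (cut).

[1] closed run; points: 154.75,57.77 232.08,62.26 60.13,24.34 167.41,13.00 28.04,45.09

[2] open run; points: 47.74,47.45 81.16,31.11 137.21,21.12 191.08,20.33 217.96,31.59

[3] closed run; points: 29.26,53.22 25.44,44.01 16.23,40.19 7.02,44.01 3.20,53.22 7.02,62.43 16.23,66.25 25.44,62.43

[4] closed run; points: 85.69,11.71 103.32,11.71 103.32,32.80 85.69,32.80

<svg xmlns="http://www.w3.org/2000/svg" width="238.89mm" height="81.87mm" viewBox="0 0 238.89 81.87">
  <polygon points="154.75,57.77 232.08,62.26 60.13,24.34 167.41,13.00 28.04,45.09" fill="none" stroke="#000000"/>
  <polyline points="47.74,47.45 81.16,31.11 137.21,21.12 191.08,20.33 217.96,31.59" fill="none" stroke="#000000"/>
  <polygon points="29.26,53.22 25.44,44.01 16.23,40.19 7.02,44.01 3.20,53.22 7.02,62.43 16.23,66.25 25.44,62.43" fill="none" stroke="#000000"/>
  <polygon points="85.69,11.71 103.32,11.71 103.32,32.80 85.69,32.80" fill="none" stroke="#000000"/>
</svg>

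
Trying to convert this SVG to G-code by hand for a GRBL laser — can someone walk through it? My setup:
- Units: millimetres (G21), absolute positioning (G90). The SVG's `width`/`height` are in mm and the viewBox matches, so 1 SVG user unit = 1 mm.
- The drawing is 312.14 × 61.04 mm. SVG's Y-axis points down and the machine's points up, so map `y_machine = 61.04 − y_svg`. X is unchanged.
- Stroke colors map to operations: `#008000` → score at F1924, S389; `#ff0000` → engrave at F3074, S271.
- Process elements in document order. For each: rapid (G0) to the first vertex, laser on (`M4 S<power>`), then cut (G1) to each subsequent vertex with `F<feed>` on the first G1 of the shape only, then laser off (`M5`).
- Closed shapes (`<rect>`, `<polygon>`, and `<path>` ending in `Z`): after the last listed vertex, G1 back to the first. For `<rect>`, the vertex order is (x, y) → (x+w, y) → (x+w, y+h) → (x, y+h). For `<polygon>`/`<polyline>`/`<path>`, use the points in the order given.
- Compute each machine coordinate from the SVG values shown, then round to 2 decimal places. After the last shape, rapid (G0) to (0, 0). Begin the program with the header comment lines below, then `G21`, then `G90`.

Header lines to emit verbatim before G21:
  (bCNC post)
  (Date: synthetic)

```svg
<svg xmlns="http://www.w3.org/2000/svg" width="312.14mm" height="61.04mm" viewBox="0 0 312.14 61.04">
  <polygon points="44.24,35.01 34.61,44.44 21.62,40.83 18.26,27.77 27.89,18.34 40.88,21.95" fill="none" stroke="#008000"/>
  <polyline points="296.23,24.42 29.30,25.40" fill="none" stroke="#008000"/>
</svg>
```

viewBox `0 0 312.14 61.04` with mm width/height → 1 unit = 1 mm. Flip: y_m = 61.04 − y_svg.

**Shape 1** — `<polygon>` regular polygon, stroke `#008000` → score (S389, F1924). Machine vertices: (44.24,26.03) → (34.61,16.60) → (21.62,20.21) → (18.26,33.27) → (27.89,42.70) → (40.88,39.09) → (44.24,26.03). Closed: final G1 returns to the first vertex.

**Shape 2** — `<polyline>` line segment, stroke `#008000` → score (S389, F1924). Machine vertices: (296.23,36.62) → (29.30,35.64). Open path.

(bCNC post)
(Date: synthetic)
G21
G90
G0 X44.24 Y26.03
M4 S389
G1 X34.61 Y16.60 F1924
G1 X21.62 Y20.21
G1 X18.26 Y33.27
G1 X27.89 Y42.70
G1 X40.88 Y39.09
G1 X44.24 Y26.03
M5
G0 X296.23 Y36.62
M4 S389
G1 X29.30 Y35.64 F1924
M5
G0 X0.00 Y0.00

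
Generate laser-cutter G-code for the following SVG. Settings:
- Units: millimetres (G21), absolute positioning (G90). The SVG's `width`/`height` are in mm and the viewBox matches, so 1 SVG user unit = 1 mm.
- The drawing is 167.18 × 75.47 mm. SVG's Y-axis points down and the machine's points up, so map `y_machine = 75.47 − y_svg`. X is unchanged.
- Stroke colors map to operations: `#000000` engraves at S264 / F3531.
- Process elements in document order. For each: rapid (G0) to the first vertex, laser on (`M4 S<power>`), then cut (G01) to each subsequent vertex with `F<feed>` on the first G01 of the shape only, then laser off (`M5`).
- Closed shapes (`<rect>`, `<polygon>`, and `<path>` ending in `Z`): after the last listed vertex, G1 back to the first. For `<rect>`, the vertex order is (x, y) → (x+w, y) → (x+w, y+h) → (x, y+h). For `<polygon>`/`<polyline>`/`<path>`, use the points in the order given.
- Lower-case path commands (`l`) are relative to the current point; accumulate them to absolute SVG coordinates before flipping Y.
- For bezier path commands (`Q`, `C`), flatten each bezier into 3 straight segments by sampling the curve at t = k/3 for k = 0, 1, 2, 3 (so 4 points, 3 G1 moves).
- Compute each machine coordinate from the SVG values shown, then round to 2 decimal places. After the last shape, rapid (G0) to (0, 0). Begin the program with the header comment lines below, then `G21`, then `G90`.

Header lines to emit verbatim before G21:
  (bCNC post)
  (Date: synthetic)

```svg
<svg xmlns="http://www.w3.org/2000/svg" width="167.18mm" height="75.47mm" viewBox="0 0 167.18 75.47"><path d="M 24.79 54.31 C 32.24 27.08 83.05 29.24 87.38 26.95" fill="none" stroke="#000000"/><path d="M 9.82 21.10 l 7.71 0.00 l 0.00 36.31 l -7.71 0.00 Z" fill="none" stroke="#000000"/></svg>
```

(bCNC post)
(Date: synthetic)
G21
G90
G0 X24.79 Y21.16
M4 S264
G01 X43.37 Y39.85 F3531
G01 X70.88 Y46.46
G01 X87.38 Y48.52
M5
G0 X9.82 Y54.37
M4 S264
G01 X17.53 Y54.37 F3531
G01 X17.53 Y18.06
G01 X9.82 Y18.06
G01 X9.82 Y54.37
M5
G0 X0.00 Y0.00

Since the viewBox matches the mm dimensions, user units are millimetres directly. The only transform is the Y-flip y_m = 75.47 − y_svg.

Shape 1 is a cubic bezier drawn with `<path>`. Its stroke #000000 means engrave at S264, F3531. After flipping Y the toolpath is (24.79,21.16) → (43.37,39.85) → (70.88,46.46) → (87.38,48.52).

Shape 2 is a rectangle drawn with `<path>`. Its stroke #000000 means engrave at S264, F3531. After flipping Y the toolpath is (9.82,54.37) → (17.53,54.37) → (17.53,18.06) → (9.82,18.06) → (9.82,54.37), returning to the start.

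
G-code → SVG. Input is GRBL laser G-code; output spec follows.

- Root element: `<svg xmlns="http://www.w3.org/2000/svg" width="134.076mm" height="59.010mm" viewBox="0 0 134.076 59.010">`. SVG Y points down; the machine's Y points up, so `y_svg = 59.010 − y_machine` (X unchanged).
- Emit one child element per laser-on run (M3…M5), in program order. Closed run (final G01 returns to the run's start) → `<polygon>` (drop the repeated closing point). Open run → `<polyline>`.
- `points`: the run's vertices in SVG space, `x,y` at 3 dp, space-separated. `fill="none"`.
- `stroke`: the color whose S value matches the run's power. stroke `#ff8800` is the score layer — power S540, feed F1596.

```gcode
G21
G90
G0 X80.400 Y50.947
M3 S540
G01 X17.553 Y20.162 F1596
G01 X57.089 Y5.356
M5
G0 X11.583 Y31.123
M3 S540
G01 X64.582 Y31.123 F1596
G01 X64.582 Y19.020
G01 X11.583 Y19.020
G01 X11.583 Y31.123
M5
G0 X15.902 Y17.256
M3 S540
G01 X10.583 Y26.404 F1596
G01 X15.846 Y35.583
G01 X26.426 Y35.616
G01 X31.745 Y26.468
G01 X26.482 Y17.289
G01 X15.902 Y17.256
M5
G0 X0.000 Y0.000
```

<svg xmlns="http://www.w3.org/2000/svg" width="134.076mm" height="59.010mm" viewBox="0 0 134.076 59.010">
  <polyline points="80.400,8.063 17.553,38.848 57.089,53.654" fill="none" stroke="#ff8800"/>
  <polygon points="11.583,27.887 64.582,27.887 64.582,39.990 11.583,39.990" fill="none" stroke="#ff8800"/>
  <polygon points="15.902,41.754 10.583,32.606 15.846,23.427 26.426,23.394 31.745,32.542 26.482,41.721" fill="none" stroke="#ff8800"/>
</svg>

Machine Y-up, SVG Y-down with viewBox height 59.010, so y_svg = 59.010 − y_machine; X carries over. Every run uses S540, so all elements get stroke `#ff8800` (score).

Run 1: The run is open, so emit a `<polyline>` with points (Y-flipped): 80.400,8.063 17.553,38.848 57.089,53.654.

Run 2: The run returns to its start, so emit a `<polygon>` with points (Y-flipped): 11.583,27.887 64.582,27.887 64.582,39.990 11.583,39.990.

Run 3: The run returns to its start, so emit a `<polygon>` with points (Y-flipped): 15.902,41.754 10.583,32.606 15.846,23.427 26.426,23.394 31.745,32.542 26.482,41.721.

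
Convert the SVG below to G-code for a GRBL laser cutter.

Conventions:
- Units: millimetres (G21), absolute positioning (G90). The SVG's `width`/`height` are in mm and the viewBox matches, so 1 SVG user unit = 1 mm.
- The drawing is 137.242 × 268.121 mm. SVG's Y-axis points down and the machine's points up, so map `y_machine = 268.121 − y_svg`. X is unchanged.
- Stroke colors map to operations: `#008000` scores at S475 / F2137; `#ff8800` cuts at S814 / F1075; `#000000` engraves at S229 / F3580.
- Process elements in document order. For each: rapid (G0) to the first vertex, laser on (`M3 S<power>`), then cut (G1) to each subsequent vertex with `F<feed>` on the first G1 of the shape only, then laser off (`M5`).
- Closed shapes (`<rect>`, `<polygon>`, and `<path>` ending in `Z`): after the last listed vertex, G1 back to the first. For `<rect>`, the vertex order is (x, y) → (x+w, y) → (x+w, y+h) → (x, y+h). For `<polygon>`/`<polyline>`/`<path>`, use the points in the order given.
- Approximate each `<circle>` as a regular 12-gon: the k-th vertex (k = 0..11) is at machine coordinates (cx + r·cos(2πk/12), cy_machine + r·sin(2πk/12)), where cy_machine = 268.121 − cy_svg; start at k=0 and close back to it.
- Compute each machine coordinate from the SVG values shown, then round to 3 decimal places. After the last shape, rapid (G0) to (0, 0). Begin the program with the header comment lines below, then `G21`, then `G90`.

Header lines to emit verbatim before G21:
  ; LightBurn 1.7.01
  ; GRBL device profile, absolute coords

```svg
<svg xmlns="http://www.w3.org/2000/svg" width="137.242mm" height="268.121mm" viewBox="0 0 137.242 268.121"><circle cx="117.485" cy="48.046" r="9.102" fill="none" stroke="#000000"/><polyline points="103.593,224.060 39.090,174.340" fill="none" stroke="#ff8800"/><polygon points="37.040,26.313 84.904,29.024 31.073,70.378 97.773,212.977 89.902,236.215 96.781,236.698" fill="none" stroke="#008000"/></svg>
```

; LightBurn 1.7.01
; GRBL device profile, absolute coords
G21
G90
G0 X126.587 Y220.075
M3 S229
G1 X125.368 Y224.626 F3580
G1 X122.036 Y227.958
G1 X117.485 Y229.177
G1 X112.934 Y227.958
G1 X109.602 Y224.626
G1 X108.383 Y220.075
G1 X109.602 Y215.524
G1 X112.934 Y212.192
G1 X117.485 Y210.973
G1 X122.036 Y212.192
G1 X125.368 Y215.524
G1 X126.587 Y220.075
M5
G0 X103.593 Y44.061
M3 S814
G1 X39.090 Y93.781 F1075
M5
G0 X37.040 Y241.808
M3 S475
G1 X84.904 Y239.097 F2137
G1 X31.073 Y197.743
G1 X97.773 Y55.144
G1 X89.902 Y31.906
G1 X96.781 Y31.423
G1 X37.040 Y241.808
M5
G0 X0.000 Y0.000

viewBox `0 0 137.242 268.121` with mm width/height → 1 unit = 1 mm. Flip: y_m = 268.121 − y_svg.

**Shape 1** — `<circle>` circle, stroke `#000000` → engrave (S229, F3580). Machine vertices: (126.587,220.075) → (125.368,224.626) → (122.036,227.958) → (117.485,229.177) → (112.934,227.958) → (109.602,224.626) → (108.383,220.075) → (109.602,215.524) → (112.934,212.192) → (117.485,210.973) → (122.036,212.192) → (125.368,215.524) → (126.587,220.075). Closed: final G1 returns to the first vertex.

**Shape 2** — `<polyline>` line segment, stroke `#ff8800` → cut (S814, F1075). Machine vertices: (103.593,44.061) → (39.090,93.781). Open path.

**Shape 3** — `<polygon>` closed polygon, stroke `#008000` → score (S475, F2137). Machine vertices: (37.040,241.808) → (84.904,239.097) → (31.073,197.743) → (97.773,55.144) → (89.902,31.906) → (96.781,31.423) → (37.040,241.808). Closed: final G1 returns to the first vertex.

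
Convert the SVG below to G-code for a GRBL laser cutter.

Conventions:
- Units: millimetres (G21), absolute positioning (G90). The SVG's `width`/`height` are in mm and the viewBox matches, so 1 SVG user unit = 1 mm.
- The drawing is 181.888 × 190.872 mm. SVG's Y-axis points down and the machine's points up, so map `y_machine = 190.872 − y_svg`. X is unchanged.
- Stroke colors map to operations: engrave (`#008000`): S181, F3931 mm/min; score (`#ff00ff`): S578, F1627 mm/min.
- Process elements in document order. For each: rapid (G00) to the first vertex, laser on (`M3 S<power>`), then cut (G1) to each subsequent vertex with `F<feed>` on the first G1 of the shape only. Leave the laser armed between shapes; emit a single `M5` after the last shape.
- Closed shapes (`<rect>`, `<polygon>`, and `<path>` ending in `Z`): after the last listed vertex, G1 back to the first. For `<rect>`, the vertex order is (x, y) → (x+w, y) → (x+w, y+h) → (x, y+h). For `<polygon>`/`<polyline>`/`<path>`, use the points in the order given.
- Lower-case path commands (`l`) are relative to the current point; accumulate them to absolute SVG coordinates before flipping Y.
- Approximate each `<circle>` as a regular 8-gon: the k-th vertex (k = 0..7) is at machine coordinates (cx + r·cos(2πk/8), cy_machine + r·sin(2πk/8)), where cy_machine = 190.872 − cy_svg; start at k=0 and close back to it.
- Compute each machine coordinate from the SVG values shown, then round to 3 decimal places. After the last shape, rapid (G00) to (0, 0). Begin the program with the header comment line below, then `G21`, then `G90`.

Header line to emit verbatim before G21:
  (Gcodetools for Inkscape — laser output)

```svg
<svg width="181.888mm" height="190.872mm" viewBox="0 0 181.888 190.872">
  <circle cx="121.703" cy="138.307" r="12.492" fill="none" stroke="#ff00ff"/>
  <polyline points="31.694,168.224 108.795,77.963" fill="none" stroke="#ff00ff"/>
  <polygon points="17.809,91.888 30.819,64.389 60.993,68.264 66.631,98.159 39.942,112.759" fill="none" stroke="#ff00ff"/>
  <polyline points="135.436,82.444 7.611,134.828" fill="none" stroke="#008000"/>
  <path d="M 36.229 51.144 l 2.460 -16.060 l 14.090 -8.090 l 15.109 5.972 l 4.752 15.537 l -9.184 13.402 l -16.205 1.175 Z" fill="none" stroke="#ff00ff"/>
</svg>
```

(Gcodetools for Inkscape — laser output)
G21
G90
G00 X134.195 Y52.565
M3 S578
G1 X130.536 Y61.398 F1627
G1 X121.703 Y65.057
G1 X112.870 Y61.398
G1 X109.211 Y52.565
G1 X112.870 Y43.732
G1 X121.703 Y40.073
G1 X130.536 Y43.732
G1 X134.195 Y52.565
G00 X31.694 Y22.648
M3 S578
G1 X108.795 Y112.909 F1627
G00 X17.809 Y98.984
M3 S578
G1 X30.819 Y126.483 F1627
G1 X60.993 Y122.608
G1 X66.631 Y92.713
G1 X39.942 Y78.113
G1 X17.809 Y98.984
G00 X135.436 Y108.428
M3 S181
G1 X7.611 Y56.044 F3931
G00 X36.229 Y139.728
M3 S578
G1 X38.689 Y155.788 F1627
G1 X52.779 Y163.878
G1 X67.888 Y157.906
G1 X72.640 Y142.369
G1 X63.456 Y128.967
G1 X47.251 Y127.792
G1 X36.229 Y139.728
M5
G00 X0.000 Y0.000

Since the viewBox matches the mm dimensions, user units are millimetres directly. The only transform is the Y-flip y_m = 190.872 − y_svg.

Shape 1 is a circle drawn with `<circle>`. Its stroke #ff00ff means score at S578, F1627. After flipping Y the toolpath is (134.195,52.565) → (130.536,61.398) → (121.703,65.057) → (112.870,61.398) → (109.211,52.565) → (112.870,43.732) → (121.703,40.073) → (130.536,43.732) → (134.195,52.565), returning to the start.

Shape 2 is a line segment drawn with `<polyline>`. Its stroke #ff00ff means score at S578, F1627. After flipping Y the toolpath is (31.694,22.648) → (108.795,112.909).

Shape 3 is a regular polygon drawn with `<polygon>`. Its stroke #ff00ff means score at S578, F1627. After flipping Y the toolpath is (17.809,98.984) → (30.819,126.483) → (60.993,122.608) → (66.631,92.713) → (39.942,78.113) → (17.809,98.984), returning to the start.

Shape 4 is a line segment drawn with `<polyline>`. Its stroke #008000 means engrave at S181, F3931. After flipping Y the toolpath is (135.436,108.428) → (7.611,56.044).

Shape 5 is a regular polygon drawn with `<path>`. Its stroke #ff00ff means score at S578, F1627. After flipping Y the toolpath is (36.229,139.728) → (38.689,155.788) → (52.779,163.878) → (67.888,157.906) → (72.640,142.369) → (63.456,128.967) → (47.251,127.792) → (36.229,139.728), returning to the start.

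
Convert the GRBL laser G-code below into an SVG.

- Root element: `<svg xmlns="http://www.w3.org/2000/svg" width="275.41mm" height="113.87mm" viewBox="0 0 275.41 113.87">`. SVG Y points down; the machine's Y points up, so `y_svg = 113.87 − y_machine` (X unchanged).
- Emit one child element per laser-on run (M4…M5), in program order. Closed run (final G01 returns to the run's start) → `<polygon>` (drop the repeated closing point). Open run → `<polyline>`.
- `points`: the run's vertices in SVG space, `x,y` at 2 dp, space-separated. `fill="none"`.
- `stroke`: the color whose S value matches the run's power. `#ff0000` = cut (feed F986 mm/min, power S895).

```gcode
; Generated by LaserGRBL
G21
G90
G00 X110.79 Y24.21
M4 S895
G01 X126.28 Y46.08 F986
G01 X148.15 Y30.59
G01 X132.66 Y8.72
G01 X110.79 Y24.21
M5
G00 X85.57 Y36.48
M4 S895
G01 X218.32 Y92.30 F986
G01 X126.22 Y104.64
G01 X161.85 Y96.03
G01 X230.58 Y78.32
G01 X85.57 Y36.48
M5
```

<svg xmlns="http://www.w3.org/2000/svg" width="275.41mm" height="113.87mm" viewBox="0 0 275.41 113.87">
  <polygon points="110.79,89.66 126.28,67.79 148.15,83.28 132.66,105.15" fill="none" stroke="#ff0000"/>
  <polygon points="85.57,77.39 218.32,21.57 126.22,9.23 161.85,17.84 230.58,35.55" fill="none" stroke="#ff0000"/>
</svg>

Machine Y-up, SVG Y-down with viewBox height 113.87, so y_svg = 113.87 − y_machine; X carries over. Every run uses S895, so all elements get stroke `#ff0000` (cut).

Run 1: The run returns to its start, so emit a `<polygon>` with points (Y-flipped): 110.79,89.66 126.28,67.79 148.15,83.28 132.66,105.15.

Run 2: The run returns to its start, so emit a `<polygon>` with points (Y-flipped): 85.57,77.39 218.32,21.57 126.22,9.23 161.85,17.84 230.58,35.55.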